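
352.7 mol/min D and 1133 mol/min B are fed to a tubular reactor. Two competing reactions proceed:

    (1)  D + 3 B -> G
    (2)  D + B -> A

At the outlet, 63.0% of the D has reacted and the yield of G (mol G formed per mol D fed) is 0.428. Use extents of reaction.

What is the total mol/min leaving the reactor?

Yield of G: 1ξ₁ / 352.7 = 0.428 → ξ₁ = 151 mol/min.
Conversion of D: 1ξ₁ + 1ξ₂ = 0.63 × 352.7 = 222.2 → ξ₂ = 71.25 mol/min.
Outlet amounts (n = n₀ + Σ ν·ξ):
  D: 352.7 − 1(151) − 1(71.25) = 130.5
  B: 1133 − 3(151) − 1(71.25) = 608.9
  G: 0 + 1(151) = 151
  A: 0 + 1(71.25) = 71.25
Total out = 130.5 + 608.9 + 151 + 71.25 = 961.6 mol/min.

962 mol/min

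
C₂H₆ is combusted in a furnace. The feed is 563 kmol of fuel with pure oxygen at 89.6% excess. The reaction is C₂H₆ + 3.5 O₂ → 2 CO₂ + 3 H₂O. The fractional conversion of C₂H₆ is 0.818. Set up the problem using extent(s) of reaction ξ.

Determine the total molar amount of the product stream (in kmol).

Stoichiometric O₂ = 3.5 × 563 = 1970 kmol; O₂ fed = 1970 × 1.896 = 3736 kmol.
Fuel reacted = 0.818 × 563 → ξ = 460.5 kmol.
Outlet (n = n₀ + ν ξ):
  C₂H₆: 563 − 1(460.5) = 102.5
  O₂: 3736 − 3.5(460.5) = 2124
  CO₂: 0 + 2(460.5) = 921.1
  H₂O: 0 + 3(460.5) = 1382
Total out = 102.5 + 2124 + 921.1 + 1382 = 4529 kmol.

4530 kmol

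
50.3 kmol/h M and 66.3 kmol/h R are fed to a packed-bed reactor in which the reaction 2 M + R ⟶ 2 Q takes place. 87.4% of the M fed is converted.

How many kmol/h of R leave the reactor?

44.3 kmol/h

M reacted = 0.874 × 50.3 = 43.96 kmol/h; ν_M = −2, so ξ = 43.96/2 = 21.98 kmol/h.
Outlet amounts (n = n₀ + ν ξ):
  M: 50.3 − 2(21.98) = 6.338
  R: 66.3 − 1(21.98) = 44.32
  Q: 0 + 2(21.98) = 43.96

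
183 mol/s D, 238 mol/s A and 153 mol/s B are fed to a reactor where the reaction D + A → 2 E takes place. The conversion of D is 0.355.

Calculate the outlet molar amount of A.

D reacted = 0.355 × 183 = 64.97 mol/s; ν_D = −1, so ξ = 64.97/1 = 64.97 mol/s.
Outlet amounts (n = n₀ + ν ξ):
  D: 183 − 1(64.97) = 118
  A: 238 − 1(64.97) = 173
  E: 0 + 2(64.97) = 129.9
  B: 153 (inert)

173 mol/s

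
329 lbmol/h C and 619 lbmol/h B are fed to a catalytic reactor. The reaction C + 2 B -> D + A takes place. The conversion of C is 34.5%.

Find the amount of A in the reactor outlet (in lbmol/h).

114 lbmol/h

C reacted = 0.345 × 329 = 113.5 lbmol/h; ν_C = −1, so ξ = 113.5/1 = 113.5 lbmol/h.
Outlet amounts (n = n₀ + ν ξ):
  C: 329 − 1(113.5) = 215.5
  B: 619 − 2(113.5) = 392
  D: 0 + 1(113.5) = 113.5
  A: 0 + 1(113.5) = 113.5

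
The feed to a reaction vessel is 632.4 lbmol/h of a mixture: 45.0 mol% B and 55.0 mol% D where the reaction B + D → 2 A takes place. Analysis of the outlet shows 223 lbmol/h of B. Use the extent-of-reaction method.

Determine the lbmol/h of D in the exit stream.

286 lbmol/h

For B: n = n₀ − 1ξ → 223 = 284.6 − 1ξ, giving ξ = 61.58 lbmol/h.
Outlet amounts (n = n₀ + ν ξ):
  B: 284.6 − 1(61.58) = 223
  D: 347.8 − 1(61.58) = 286.2
  A: 0 + 2(61.58) = 123.2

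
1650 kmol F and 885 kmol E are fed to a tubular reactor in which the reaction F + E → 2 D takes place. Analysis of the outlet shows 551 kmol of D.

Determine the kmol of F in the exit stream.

For D: n = n₀ + 2ξ → 551 = 0 + 2ξ, giving ξ = 275.5 kmol.
Outlet amounts (n = n₀ + ν ξ):
  F: 1650 − 1(275.5) = 1374
  E: 885 − 1(275.5) = 609.5
  D: 0 + 2(275.5) = 551

1370 kmol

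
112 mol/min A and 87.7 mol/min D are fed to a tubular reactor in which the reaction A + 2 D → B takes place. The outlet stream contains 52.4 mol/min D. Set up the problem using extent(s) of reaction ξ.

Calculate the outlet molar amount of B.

17.7 mol/min

For D: n = n₀ − 2ξ → 52.4 = 87.7 − 2ξ, giving ξ = 17.65 mol/min.
Outlet amounts (n = n₀ + ν ξ):
  A: 112 − 1(17.65) = 94.35
  D: 87.7 − 2(17.65) = 52.4
  B: 0 + 1(17.65) = 17.65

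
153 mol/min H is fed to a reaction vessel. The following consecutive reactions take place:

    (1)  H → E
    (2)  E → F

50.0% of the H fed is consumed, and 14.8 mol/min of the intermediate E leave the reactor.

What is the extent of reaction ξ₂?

ξ₂ = 61.7 mol/min

Conversion of H: H consumed = 1ξ₁ = 0.5 × 153 → ξ₁ = 76.5 mol/min.
E balance: n_E = 0 + 1ξ₁ − 1ξ₂ = 14.8 → ξ₂ = (1·76.5 − 14.8)/1 = 61.7 mol/min.
Outlet amounts (n = n₀ + Σ ν·ξ):
  H: 153 − 1(76.5) = 76.5
  E: 0 + 1(76.5) − 1(61.7) = 14.8
  F: 0 + 1(61.7) = 61.7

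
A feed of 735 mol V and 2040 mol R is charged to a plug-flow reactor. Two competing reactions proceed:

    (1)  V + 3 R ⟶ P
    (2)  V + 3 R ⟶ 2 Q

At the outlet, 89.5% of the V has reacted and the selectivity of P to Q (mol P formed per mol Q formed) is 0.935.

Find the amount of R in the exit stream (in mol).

Conversion of V: V consumed = 0.895 × 735 = 657.8 mol = 1ξ₁ + 1ξ₂.
Selectivity: 1ξ₁ / (2ξ₂) = 0.935 → ξ₁ = 1.87 ξ₂.
Substitute: (1·1.87 + 1) ξ₂ = 657.8 → ξ₂ = 229.2 mol, ξ₁ = 428.6 mol.
Outlet amounts (n = n₀ + Σ ν·ξ):
  V: 735 − 1(428.6) − 1(229.2) = 77.17
  R: 2040 − 3(428.6) − 3(229.2) = 66.52
  P: 0 + 1(428.6) = 428.6
  Q: 0 + 2(229.2) = 458.4

66.5 mol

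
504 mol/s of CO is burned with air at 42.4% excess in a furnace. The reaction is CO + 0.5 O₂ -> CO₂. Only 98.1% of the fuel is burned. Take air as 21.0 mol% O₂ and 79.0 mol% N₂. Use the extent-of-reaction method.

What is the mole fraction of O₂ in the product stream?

0.0568

Stoichiometric O₂ = 0.5 × 504 = 252 mol/s; O₂ fed = 252 × 1.424 = 358.8 mol/s.
N₂ fed = 358.8 × 79/21 = 1350 mol/s.
Fuel reacted = 0.981 × 504 → ξ = 494.4 mol/s.
Outlet (n = n₀ + ν ξ):
  CO: 504 − 1(494.4) = 9.576
  O₂: 358.8 − 0.5(494.4) = 111.6
  N₂: 1350 (inert)
  CO₂: 0 + 1(494.4) = 494.4
Total out = 1966 mol/s; y_O₂ = 111.6 / 1966 = 0.0568.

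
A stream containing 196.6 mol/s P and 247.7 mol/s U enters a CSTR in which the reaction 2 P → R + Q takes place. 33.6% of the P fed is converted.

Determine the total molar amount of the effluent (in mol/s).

444 mol/s

P reacted = 0.336 × 196.6 = 66.06 mol/s; ν_P = −2, so ξ = 66.06/2 = 33.03 mol/s.
Outlet amounts (n = n₀ + ν ξ):
  P: 196.6 − 2(33.03) = 130.5
  R: 0 + 1(33.03) = 33.03
  Q: 0 + 1(33.03) = 33.03
  U: 247.7 (inert)
Total out = 130.5 + 33.03 + 33.03 + 247.7 = 444.3 mol/s.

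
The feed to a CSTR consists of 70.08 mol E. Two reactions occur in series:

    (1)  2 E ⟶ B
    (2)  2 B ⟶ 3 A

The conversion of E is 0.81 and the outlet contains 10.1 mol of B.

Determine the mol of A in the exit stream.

27.4 mol

Conversion of E: E consumed = 2ξ₁ = 0.81 × 70.08 → ξ₁ = 28.38 mol.
B balance: n_B = 0 + 1ξ₁ − 2ξ₂ = 10.1 → ξ₂ = (1·28.38 − 10.1)/2 = 9.141 mol.
Outlet amounts (n = n₀ + Σ ν·ξ):
  E: 70.08 − 2(28.38) = 13.32
  B: 0 + 1(28.38) − 2(9.141) = 10.1
  A: 0 + 3(9.141) = 27.42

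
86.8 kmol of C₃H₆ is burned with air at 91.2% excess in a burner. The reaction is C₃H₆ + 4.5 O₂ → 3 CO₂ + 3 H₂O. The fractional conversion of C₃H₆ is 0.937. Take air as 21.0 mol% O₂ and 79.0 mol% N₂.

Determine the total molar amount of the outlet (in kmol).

Stoichiometric O₂ = 4.5 × 86.8 = 390.6 kmol; O₂ fed = 390.6 × 1.912 = 746.8 kmol.
N₂ fed = 746.8 × 79/21 = 2809 kmol.
Fuel reacted = 0.937 × 86.8 → ξ = 81.33 kmol.
Outlet (n = n₀ + ν ξ):
  C₃H₆: 86.8 − 1(81.33) = 5.468
  O₂: 746.8 − 4.5(81.33) = 380.8
  N₂: 2809 (inert)
  CO₂: 0 + 3(81.33) = 244
  H₂O: 0 + 3(81.33) = 244
Total out = 5.468 + 380.8 + 2809 + 244 + 244 = 3684 kmol.

3680 kmol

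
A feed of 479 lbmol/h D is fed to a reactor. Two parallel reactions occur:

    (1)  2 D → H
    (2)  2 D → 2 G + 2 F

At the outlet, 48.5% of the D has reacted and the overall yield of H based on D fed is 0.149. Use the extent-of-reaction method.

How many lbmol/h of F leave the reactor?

Yield of H: 1ξ₁ / 479 = 0.149 → ξ₁ = 71.37 lbmol/h.
Conversion of D: 2ξ₁ + 2ξ₂ = 0.485 × 479 = 232.3 → ξ₂ = 44.79 lbmol/h.
Outlet amounts (n = n₀ + Σ ν·ξ):
  D: 479 − 2(71.37) − 2(44.79) = 246.7
  H: 0 + 1(71.37) = 71.37
  G: 0 + 2(44.79) = 89.57
  F: 0 + 2(44.79) = 89.57

89.6 lbmol/h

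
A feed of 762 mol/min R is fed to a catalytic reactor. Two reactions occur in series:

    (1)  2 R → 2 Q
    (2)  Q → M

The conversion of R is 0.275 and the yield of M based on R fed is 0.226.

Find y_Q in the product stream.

Conversion of R: R consumed = 2ξ₁ = 0.275 × 762 → ξ₁ = 104.8 mol/min.
Yield of M: 1ξ₂ / 762 = 0.226 → ξ₂ = 172.2 mol/min.
Outlet amounts (n = n₀ + Σ ν·ξ):
  R: 762 − 2(104.8) = 552.5
  Q: 0 + 2(104.8) − 1(172.2) = 37.34
  M: 0 + 1(172.2) = 172.2
Total out = 762 mol/min; y_Q = 37.34 / 762 = 0.049.

0.049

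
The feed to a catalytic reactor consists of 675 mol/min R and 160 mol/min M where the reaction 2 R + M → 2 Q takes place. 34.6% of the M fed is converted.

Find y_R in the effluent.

0.724

M reacted = 0.346 × 160 = 55.36 mol/min; ν_M = −1, so ξ = 55.36/1 = 55.36 mol/min.
Outlet amounts (n = n₀ + ν ξ):
  R: 675 − 2(55.36) = 564.3
  M: 160 − 1(55.36) = 104.6
  Q: 0 + 2(55.36) = 110.7
Total out = 779.6 mol/min; y_R = 564.3 / 779.6 = 0.7238.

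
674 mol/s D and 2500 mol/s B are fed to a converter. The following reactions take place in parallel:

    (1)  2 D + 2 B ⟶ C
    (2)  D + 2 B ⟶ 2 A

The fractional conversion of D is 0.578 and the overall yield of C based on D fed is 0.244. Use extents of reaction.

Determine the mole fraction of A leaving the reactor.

Yield of C: 1ξ₁ / 674 = 0.244 → ξ₁ = 164.5 mol/s.
Conversion of D: 2ξ₁ + 1ξ₂ = 0.578 × 674 = 389.6 → ξ₂ = 60.66 mol/s.
Outlet amounts (n = n₀ + Σ ν·ξ):
  D: 674 − 2(164.5) − 1(60.66) = 284.4
  B: 2500 − 2(164.5) − 2(60.66) = 2050
  C: 0 + 1(164.5) = 164.5
  A: 0 + 2(60.66) = 121.3
Total out = 2620 mol/s; y_A = 121.3 / 2620 = 0.04631.

0.0463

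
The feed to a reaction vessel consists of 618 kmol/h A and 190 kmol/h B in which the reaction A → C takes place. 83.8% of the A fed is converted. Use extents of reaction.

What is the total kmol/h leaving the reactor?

A reacted = 0.838 × 618 = 517.9 kmol/h; ν_A = −1, so ξ = 517.9/1 = 517.9 kmol/h.
Outlet amounts (n = n₀ + ν ξ):
  A: 618 − 1(517.9) = 100.1
  C: 0 + 1(517.9) = 517.9
  B: 190 (inert)
Total out = 100.1 + 517.9 + 190 = 808 kmol/h.

808 kmol/h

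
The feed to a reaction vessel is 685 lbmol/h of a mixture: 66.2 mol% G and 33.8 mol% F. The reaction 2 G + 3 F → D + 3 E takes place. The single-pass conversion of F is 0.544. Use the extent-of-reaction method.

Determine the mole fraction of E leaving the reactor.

0.196

F reacted = 0.544 × 231.5 = 126 lbmol/h; ν_F = −3, so ξ = 126/3 = 41.98 lbmol/h.
Outlet amounts (n = n₀ + ν ξ):
  G: 453.5 − 2(41.98) = 369.5
  F: 231.5 − 3(41.98) = 105.6
  D: 0 + 1(41.98) = 41.98
  E: 0 + 3(41.98) = 126
Total out = 643 lbmol/h; y_E = 126 / 643 = 0.1959.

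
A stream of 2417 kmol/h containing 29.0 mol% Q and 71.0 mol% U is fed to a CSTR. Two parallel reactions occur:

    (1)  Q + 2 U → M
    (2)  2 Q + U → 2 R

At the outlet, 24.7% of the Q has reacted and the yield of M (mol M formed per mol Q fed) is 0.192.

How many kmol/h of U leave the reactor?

Yield of M: 1ξ₁ / 700.9 = 0.192 → ξ₁ = 134.6 kmol/h.
Conversion of Q: 1ξ₁ + 2ξ₂ = 0.247 × 700.9 = 173.1 → ξ₂ = 19.28 kmol/h.
Outlet amounts (n = n₀ + Σ ν·ξ):
  Q: 700.9 − 1(134.6) − 2(19.28) = 527.8
  U: 1716 − 2(134.6) − 1(19.28) = 1428
  M: 0 + 1(134.6) = 134.6
  R: 0 + 2(19.28) = 38.55

1430 kmol/h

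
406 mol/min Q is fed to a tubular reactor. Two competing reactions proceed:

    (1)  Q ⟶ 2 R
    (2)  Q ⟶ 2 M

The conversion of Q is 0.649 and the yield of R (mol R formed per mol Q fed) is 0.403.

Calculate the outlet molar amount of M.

Yield of R: 2ξ₁ / 406 = 0.403 → ξ₁ = 81.81 mol/min.
Conversion of Q: 1ξ₁ + 1ξ₂ = 0.649 × 406 = 263.5 → ξ₂ = 181.7 mol/min.
Outlet amounts (n = n₀ + Σ ν·ξ):
  Q: 406 − 1(81.81) − 1(181.7) = 142.5
  R: 0 + 2(81.81) = 163.6
  M: 0 + 2(181.7) = 363.4

363 mol/min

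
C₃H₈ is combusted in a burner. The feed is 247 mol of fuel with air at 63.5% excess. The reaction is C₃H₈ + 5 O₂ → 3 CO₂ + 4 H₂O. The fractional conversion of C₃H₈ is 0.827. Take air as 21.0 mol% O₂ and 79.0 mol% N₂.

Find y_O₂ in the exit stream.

0.0991

Stoichiometric O₂ = 5 × 247 = 1235 mol; O₂ fed = 1235 × 1.635 = 2019 mol.
N₂ fed = 2019 × 79/21 = 7596 mol.
Fuel reacted = 0.827 × 247 → ξ = 204.3 mol.
Outlet (n = n₀ + ν ξ):
  C₃H₈: 247 − 1(204.3) = 42.73
  O₂: 2019 − 5(204.3) = 997.9
  N₂: 7596 (inert)
  CO₂: 0 + 3(204.3) = 612.8
  H₂O: 0 + 4(204.3) = 817.1
Total out = 10070 mol; y_O₂ = 997.9 / 10070 = 0.09913.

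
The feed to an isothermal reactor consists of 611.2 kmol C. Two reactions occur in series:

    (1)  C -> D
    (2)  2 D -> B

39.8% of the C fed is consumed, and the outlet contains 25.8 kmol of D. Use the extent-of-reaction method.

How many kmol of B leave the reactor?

Conversion of C: C consumed = 1ξ₁ = 0.398 × 611.2 → ξ₁ = 243.3 kmol.
D balance: n_D = 0 + 1ξ₁ − 2ξ₂ = 25.8 → ξ₂ = (1·243.3 − 25.8)/2 = 108.7 kmol.
Outlet amounts (n = n₀ + Σ ν·ξ):
  C: 611.2 − 1(243.3) = 367.9
  D: 0 + 1(243.3) − 2(108.7) = 25.8
  B: 0 + 1(108.7) = 108.7

109 kmol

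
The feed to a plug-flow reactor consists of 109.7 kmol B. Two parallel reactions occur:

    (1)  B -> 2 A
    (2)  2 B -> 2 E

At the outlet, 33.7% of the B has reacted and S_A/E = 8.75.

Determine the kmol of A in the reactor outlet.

Conversion of B: B consumed = 0.337 × 109.7 = 36.97 kmol = 1ξ₁ + 2ξ₂.
Selectivity: 2ξ₁ / (2ξ₂) = 8.75 → ξ₁ = 8.75 ξ₂.
Substitute: (1·8.75 + 2) ξ₂ = 36.97 → ξ₂ = 3.439 kmol, ξ₁ = 30.09 kmol.
Outlet amounts (n = n₀ + Σ ν·ξ):
  B: 109.7 − 1(30.09) − 2(3.439) = 72.73
  A: 0 + 2(30.09) = 60.18
  E: 0 + 2(3.439) = 6.878

60.2 kmol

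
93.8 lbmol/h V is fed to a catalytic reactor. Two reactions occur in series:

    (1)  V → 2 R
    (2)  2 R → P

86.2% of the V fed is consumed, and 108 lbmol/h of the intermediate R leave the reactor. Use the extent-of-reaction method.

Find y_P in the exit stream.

Conversion of V: V consumed = 1ξ₁ = 0.862 × 93.8 → ξ₁ = 80.86 lbmol/h.
R balance: n_R = 0 + 2ξ₁ − 2ξ₂ = 108 → ξ₂ = (2·80.86 − 108)/2 = 26.86 lbmol/h.
Outlet amounts (n = n₀ + Σ ν·ξ):
  V: 93.8 − 1(80.86) = 12.94
  R: 0 + 2(80.86) − 2(26.86) = 108
  P: 0 + 1(26.86) = 26.86
Total out = 147.8 lbmol/h; y_P = 26.86 / 147.8 = 0.1817.

0.182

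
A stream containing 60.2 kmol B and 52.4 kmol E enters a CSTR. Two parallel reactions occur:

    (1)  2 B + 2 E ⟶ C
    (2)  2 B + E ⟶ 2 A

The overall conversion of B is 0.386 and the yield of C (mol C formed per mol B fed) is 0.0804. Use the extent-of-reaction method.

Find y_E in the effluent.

Yield of C: 1ξ₁ / 60.2 = 0.0804 → ξ₁ = 4.84 kmol.
Conversion of B: 2ξ₁ + 2ξ₂ = 0.386 × 60.2 = 23.24 → ξ₂ = 6.779 kmol.
Outlet amounts (n = n₀ + Σ ν·ξ):
  B: 60.2 − 2(4.84) − 2(6.779) = 36.96
  E: 52.4 − 2(4.84) − 1(6.779) = 35.94
  C: 0 + 1(4.84) = 4.84
  A: 0 + 2(6.779) = 13.56
Total out = 91.3 kmol; y_E = 35.94 / 91.3 = 0.3937.

0.394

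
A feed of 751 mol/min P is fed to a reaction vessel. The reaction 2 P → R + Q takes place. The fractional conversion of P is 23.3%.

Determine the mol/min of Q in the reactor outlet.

87.5 mol/min

P reacted = 0.233 × 751 = 175 mol/min; ν_P = −2, so ξ = 175/2 = 87.49 mol/min.
Outlet amounts (n = n₀ + ν ξ):
  P: 751 − 2(87.49) = 576
  R: 0 + 1(87.49) = 87.49
  Q: 0 + 1(87.49) = 87.49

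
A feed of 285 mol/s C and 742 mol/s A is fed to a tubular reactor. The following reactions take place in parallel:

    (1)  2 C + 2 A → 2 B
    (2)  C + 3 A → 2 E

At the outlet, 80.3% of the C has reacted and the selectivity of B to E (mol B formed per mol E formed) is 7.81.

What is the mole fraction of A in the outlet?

0.619

Conversion of C: C consumed = 0.803 × 285 = 228.9 mol/s = 2ξ₁ + 1ξ₂.
Selectivity: 2ξ₁ / (2ξ₂) = 7.81 → ξ₁ = 7.81 ξ₂.
Substitute: (2·7.81 + 1) ξ₂ = 228.9 → ξ₂ = 13.77 mol/s, ξ₁ = 107.5 mol/s.
Outlet amounts (n = n₀ + Σ ν·ξ):
  C: 285 − 2(107.5) − 1(13.77) = 56.14
  A: 742 − 2(107.5) − 3(13.77) = 485.6
  B: 0 + 2(107.5) = 215.1
  E: 0 + 2(13.77) = 27.54
Total out = 784.4 mol/s; y_A = 485.6 / 784.4 = 0.6191.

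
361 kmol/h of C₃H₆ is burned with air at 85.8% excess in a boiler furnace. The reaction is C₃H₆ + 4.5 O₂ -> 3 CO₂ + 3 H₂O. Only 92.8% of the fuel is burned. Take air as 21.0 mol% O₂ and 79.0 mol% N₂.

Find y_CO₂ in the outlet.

Stoichiometric O₂ = 4.5 × 361 = 1624 kmol/h; O₂ fed = 1624 × 1.858 = 3018 kmol/h.
N₂ fed = 3018 × 79/21 = 11350 kmol/h.
Fuel reacted = 0.928 × 361 → ξ = 335 kmol/h.
Outlet (n = n₀ + ν ξ):
  C₃H₆: 361 − 1(335) = 25.99
  O₂: 3018 − 4.5(335) = 1511
  N₂: 11350 (inert)
  CO₂: 0 + 3(335) = 1005
  H₂O: 0 + 3(335) = 1005
Total out = 14900 kmol/h; y_CO₂ = 1005 / 14900 = 0.06744.

0.0674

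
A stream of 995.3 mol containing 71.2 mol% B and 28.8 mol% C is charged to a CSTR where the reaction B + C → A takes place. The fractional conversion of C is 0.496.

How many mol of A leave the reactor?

142 mol

C reacted = 0.496 × 286.6 = 142.2 mol; ν_C = −1, so ξ = 142.2/1 = 142.2 mol.
Outlet amounts (n = n₀ + ν ξ):
  B: 708.7 − 1(142.2) = 566.5
  C: 286.6 − 1(142.2) = 144.5
  A: 0 + 1(142.2) = 142.2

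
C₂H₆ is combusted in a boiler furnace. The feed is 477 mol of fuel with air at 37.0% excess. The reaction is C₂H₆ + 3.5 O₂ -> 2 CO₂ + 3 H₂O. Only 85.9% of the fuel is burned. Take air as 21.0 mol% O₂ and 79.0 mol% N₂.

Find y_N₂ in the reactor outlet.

Stoichiometric O₂ = 3.5 × 477 = 1670 mol; O₂ fed = 1670 × 1.370 = 2287 mol.
N₂ fed = 2287 × 79/21 = 8604 mol.
Fuel reacted = 0.859 × 477 → ξ = 409.7 mol.
Outlet (n = n₀ + ν ξ):
  C₂H₆: 477 − 1(409.7) = 67.26
  O₂: 2287 − 3.5(409.7) = 853.1
  N₂: 8604 (inert)
  CO₂: 0 + 2(409.7) = 819.5
  H₂O: 0 + 3(409.7) = 1229
Total out = 11570 mol; y_N₂ = 8604 / 11570 = 0.7435.

0.743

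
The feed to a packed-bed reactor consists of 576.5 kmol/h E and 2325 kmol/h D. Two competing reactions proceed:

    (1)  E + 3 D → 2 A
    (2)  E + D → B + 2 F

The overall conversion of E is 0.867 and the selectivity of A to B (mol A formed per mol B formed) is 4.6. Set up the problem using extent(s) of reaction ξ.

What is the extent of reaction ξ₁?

ξ₁ = 348 kmol/h

Conversion of E: E consumed = 0.867 × 576.5 = 499.8 kmol/h = 1ξ₁ + 1ξ₂.
Selectivity: 2ξ₁ / (1ξ₂) = 4.6 → ξ₁ = 2.3 ξ₂.
Substitute: (1·2.3 + 1) ξ₂ = 499.8 → ξ₂ = 151.5 kmol/h, ξ₁ = 348.4 kmol/h.
Outlet amounts (n = n₀ + Σ ν·ξ):
  E: 576.5 − 1(348.4) − 1(151.5) = 76.67
  D: 2325 − 3(348.4) − 1(151.5) = 1128
  A: 0 + 2(348.4) = 696.7
  B: 0 + 1(151.5) = 151.5
  F: 0 + 2(151.5) = 302.9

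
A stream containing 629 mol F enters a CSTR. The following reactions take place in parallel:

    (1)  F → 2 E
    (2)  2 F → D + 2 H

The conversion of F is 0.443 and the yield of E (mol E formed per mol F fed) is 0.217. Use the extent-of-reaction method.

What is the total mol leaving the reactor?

Yield of E: 2ξ₁ / 629 = 0.217 → ξ₁ = 68.25 mol.
Conversion of F: 1ξ₁ + 2ξ₂ = 0.443 × 629 = 278.6 → ξ₂ = 105.2 mol.
Outlet amounts (n = n₀ + Σ ν·ξ):
  F: 629 − 1(68.25) − 2(105.2) = 350.4
  E: 0 + 2(68.25) = 136.5
  D: 0 + 1(105.2) = 105.2
  H: 0 + 2(105.2) = 210.4
Total out = 350.4 + 136.5 + 105.2 + 210.4 = 802.4 mol.

802 mol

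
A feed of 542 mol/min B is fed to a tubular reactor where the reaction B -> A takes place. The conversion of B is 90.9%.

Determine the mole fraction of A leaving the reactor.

0.909

B reacted = 0.909 × 542 = 492.7 mol/min; ν_B = −1, so ξ = 492.7/1 = 492.7 mol/min.
Outlet amounts (n = n₀ + ν ξ):
  B: 542 − 1(492.7) = 49.32
  A: 0 + 1(492.7) = 492.7
Total out = 542 mol/min; y_A = 492.7 / 542 = 0.909.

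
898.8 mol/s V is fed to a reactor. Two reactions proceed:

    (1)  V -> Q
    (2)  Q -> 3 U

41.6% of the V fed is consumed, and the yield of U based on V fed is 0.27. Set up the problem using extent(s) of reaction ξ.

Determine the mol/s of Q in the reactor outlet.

Conversion of V: V consumed = 1ξ₁ = 0.416 × 898.8 → ξ₁ = 373.9 mol/s.
Yield of U: 3ξ₂ / 898.8 = 0.27 → ξ₂ = 80.89 mol/s.
Outlet amounts (n = n₀ + Σ ν·ξ):
  V: 898.8 − 1(373.9) = 524.9
  Q: 0 + 1(373.9) − 1(80.89) = 293
  U: 0 + 3(80.89) = 242.7

293 mol/s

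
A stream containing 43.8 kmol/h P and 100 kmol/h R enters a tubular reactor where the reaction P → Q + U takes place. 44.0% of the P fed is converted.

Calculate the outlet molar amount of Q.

P reacted = 0.44 × 43.8 = 19.27 kmol/h; ν_P = −1, so ξ = 19.27/1 = 19.27 kmol/h.
Outlet amounts (n = n₀ + ν ξ):
  P: 43.8 − 1(19.27) = 24.53
  Q: 0 + 1(19.27) = 19.27
  U: 0 + 1(19.27) = 19.27
  R: 100 (inert)

19.3 kmol/h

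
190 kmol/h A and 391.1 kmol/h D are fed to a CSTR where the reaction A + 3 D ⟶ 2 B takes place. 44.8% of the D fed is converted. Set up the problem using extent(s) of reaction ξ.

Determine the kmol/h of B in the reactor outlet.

D reacted = 0.448 × 391.1 = 175.2 kmol/h; ν_D = −3, so ξ = 175.2/3 = 58.4 kmol/h.
Outlet amounts (n = n₀ + ν ξ):
  A: 190 − 1(58.4) = 131.6
  D: 391.1 − 3(58.4) = 215.9
  B: 0 + 2(58.4) = 116.8

117 kmol/h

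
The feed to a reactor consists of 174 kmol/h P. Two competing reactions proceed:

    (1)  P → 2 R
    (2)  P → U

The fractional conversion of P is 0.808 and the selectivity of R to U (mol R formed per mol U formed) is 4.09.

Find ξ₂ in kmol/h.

ξ₂ = 46.2 kmol/h

Conversion of P: P consumed = 0.808 × 174 = 140.6 kmol/h = 1ξ₁ + 1ξ₂.
Selectivity: 2ξ₁ / (1ξ₂) = 4.09 → ξ₁ = 2.045 ξ₂.
Substitute: (1·2.045 + 1) ξ₂ = 140.6 → ξ₂ = 46.17 kmol/h, ξ₁ = 94.42 kmol/h.
Outlet amounts (n = n₀ + Σ ν·ξ):
  P: 174 − 1(94.42) − 1(46.17) = 33.41
  R: 0 + 2(94.42) = 188.8
  U: 0 + 1(46.17) = 46.17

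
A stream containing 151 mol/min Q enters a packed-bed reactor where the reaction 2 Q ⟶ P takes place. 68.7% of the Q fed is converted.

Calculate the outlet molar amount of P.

51.9 mol/min

Q reacted = 0.687 × 151 = 103.7 mol/min; ν_Q = −2, so ξ = 103.7/2 = 51.87 mol/min.
Outlet amounts (n = n₀ + ν ξ):
  Q: 151 − 2(51.87) = 47.26
  P: 0 + 1(51.87) = 51.87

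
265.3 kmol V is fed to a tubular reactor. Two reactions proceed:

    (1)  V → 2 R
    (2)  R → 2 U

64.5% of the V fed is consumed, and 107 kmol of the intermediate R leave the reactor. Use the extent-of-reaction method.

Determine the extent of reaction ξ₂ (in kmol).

Conversion of V: V consumed = 1ξ₁ = 0.645 × 265.3 → ξ₁ = 171.1 kmol.
R balance: n_R = 0 + 2ξ₁ − 1ξ₂ = 107 → ξ₂ = (2·171.1 − 107)/1 = 235.2 kmol.
Outlet amounts (n = n₀ + Σ ν·ξ):
  V: 265.3 − 1(171.1) = 94.18
  R: 0 + 2(171.1) − 1(235.2) = 107
  U: 0 + 2(235.2) = 470.5

ξ₂ = 235 kmol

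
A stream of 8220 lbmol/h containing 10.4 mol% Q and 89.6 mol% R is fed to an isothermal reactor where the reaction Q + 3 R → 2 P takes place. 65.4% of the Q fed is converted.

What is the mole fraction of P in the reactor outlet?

0.157

Q reacted = 0.654 × 854.9 = 559.1 lbmol/h; ν_Q = −1, so ξ = 559.1/1 = 559.1 lbmol/h.
Outlet amounts (n = n₀ + ν ξ):
  Q: 854.9 − 1(559.1) = 295.8
  R: 7365 − 3(559.1) = 5688
  P: 0 + 2(559.1) = 1118
Total out = 7102 lbmol/h; y_P = 1118 / 7102 = 0.1575.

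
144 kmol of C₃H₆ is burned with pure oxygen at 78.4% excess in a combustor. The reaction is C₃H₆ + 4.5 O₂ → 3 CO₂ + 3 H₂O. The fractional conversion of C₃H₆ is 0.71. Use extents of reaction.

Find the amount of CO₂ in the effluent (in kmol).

307 kmol

Stoichiometric O₂ = 4.5 × 144 = 648 kmol; O₂ fed = 648 × 1.784 = 1156 kmol.
Fuel reacted = 0.71 × 144 → ξ = 102.2 kmol.
Outlet (n = n₀ + ν ξ):
  C₃H₆: 144 − 1(102.2) = 41.76
  O₂: 1156 − 4.5(102.2) = 696
  CO₂: 0 + 3(102.2) = 306.7
  H₂O: 0 + 3(102.2) = 306.7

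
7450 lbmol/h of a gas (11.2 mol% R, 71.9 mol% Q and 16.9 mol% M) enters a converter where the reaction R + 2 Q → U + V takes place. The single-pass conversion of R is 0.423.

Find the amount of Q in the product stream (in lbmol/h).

4650 lbmol/h

R reacted = 0.423 × 834.4 = 353 lbmol/h; ν_R = −1, so ξ = 353/1 = 353 lbmol/h.
Outlet amounts (n = n₀ + ν ξ):
  R: 834.4 − 1(353) = 481.4
  Q: 5357 − 2(353) = 4651
  U: 0 + 1(353) = 353
  V: 0 + 1(353) = 353
  M: 1259 (inert)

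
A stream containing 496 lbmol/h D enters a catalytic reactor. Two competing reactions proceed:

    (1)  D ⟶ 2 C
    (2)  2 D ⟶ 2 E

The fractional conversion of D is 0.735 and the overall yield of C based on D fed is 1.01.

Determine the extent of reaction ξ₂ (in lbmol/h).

Yield of C: 2ξ₁ / 496 = 1.01 → ξ₁ = 250.5 lbmol/h.
Conversion of D: 1ξ₁ + 2ξ₂ = 0.735 × 496 = 364.6 → ξ₂ = 57.04 lbmol/h.
Outlet amounts (n = n₀ + Σ ν·ξ):
  D: 496 − 1(250.5) − 2(57.04) = 131.4
  C: 0 + 2(250.5) = 501
  E: 0 + 2(57.04) = 114.1

ξ₂ = 57 lbmol/h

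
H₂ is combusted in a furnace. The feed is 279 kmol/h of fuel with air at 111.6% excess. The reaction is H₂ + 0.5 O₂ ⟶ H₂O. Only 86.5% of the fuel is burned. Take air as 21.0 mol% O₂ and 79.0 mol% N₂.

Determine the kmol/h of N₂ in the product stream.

1110 kmol/h

Stoichiometric O₂ = 0.5 × 279 = 139.5 kmol/h; O₂ fed = 139.5 × 2.116 = 295.2 kmol/h.
N₂ fed = 295.2 × 79/21 = 1110 kmol/h.
Fuel reacted = 0.865 × 279 → ξ = 241.3 kmol/h.
Outlet (n = n₀ + ν ξ):
  H₂: 279 − 1(241.3) = 37.66
  O₂: 295.2 − 0.5(241.3) = 174.5
  N₂: 1110 (inert)
  H₂O: 0 + 1(241.3) = 241.3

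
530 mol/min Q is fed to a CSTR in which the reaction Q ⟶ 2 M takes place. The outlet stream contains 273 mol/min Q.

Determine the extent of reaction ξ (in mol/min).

ξ = 257 mol/min

For Q: n = n₀ − 1ξ → 273 = 530 − 1ξ, giving ξ = 257 mol/min.
Outlet amounts (n = n₀ + ν ξ):
  Q: 530 − 1(257) = 273
  M: 0 + 2(257) = 514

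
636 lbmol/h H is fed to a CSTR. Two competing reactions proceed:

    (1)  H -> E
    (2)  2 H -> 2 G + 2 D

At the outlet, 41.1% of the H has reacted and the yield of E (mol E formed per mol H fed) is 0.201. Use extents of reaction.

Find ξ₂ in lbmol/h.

Yield of E: 1ξ₁ / 636 = 0.201 → ξ₁ = 127.8 lbmol/h.
Conversion of H: 1ξ₁ + 2ξ₂ = 0.411 × 636 = 261.4 → ξ₂ = 66.78 lbmol/h.
Outlet amounts (n = n₀ + Σ ν·ξ):
  H: 636 − 1(127.8) − 2(66.78) = 374.6
  E: 0 + 1(127.8) = 127.8
  G: 0 + 2(66.78) = 133.6
  D: 0 + 2(66.78) = 133.6

ξ₂ = 66.8 lbmol/h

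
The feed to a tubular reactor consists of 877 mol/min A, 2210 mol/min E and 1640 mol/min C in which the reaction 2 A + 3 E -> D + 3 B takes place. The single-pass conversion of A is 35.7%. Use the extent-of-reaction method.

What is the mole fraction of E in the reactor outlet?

0.381

A reacted = 0.357 × 877 = 313.1 mol/min; ν_A = −2, so ξ = 313.1/2 = 156.5 mol/min.
Outlet amounts (n = n₀ + ν ξ):
  A: 877 − 2(156.5) = 563.9
  E: 2210 − 3(156.5) = 1740
  D: 0 + 1(156.5) = 156.5
  B: 0 + 3(156.5) = 469.6
  C: 1640 (inert)
Total out = 4570 mol/min; y_E = 1740 / 4570 = 0.3808.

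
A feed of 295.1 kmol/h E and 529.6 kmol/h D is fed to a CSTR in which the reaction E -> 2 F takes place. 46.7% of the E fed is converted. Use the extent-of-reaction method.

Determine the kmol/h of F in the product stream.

E reacted = 0.467 × 295.1 = 137.8 kmol/h; ν_E = −1, so ξ = 137.8/1 = 137.8 kmol/h.
Outlet amounts (n = n₀ + ν ξ):
  E: 295.1 − 1(137.8) = 157.3
  F: 0 + 2(137.8) = 275.6
  D: 529.6 (inert)

276 kmol/h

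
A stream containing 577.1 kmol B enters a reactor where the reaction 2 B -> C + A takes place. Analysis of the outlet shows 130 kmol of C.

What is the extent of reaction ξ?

ξ = 130 kmol

For C: n = n₀ + 1ξ → 130 = 0 + 1ξ, giving ξ = 130 kmol.
Outlet amounts (n = n₀ + ν ξ):
  B: 577.1 − 2(130) = 317.1
  C: 0 + 1(130) = 130
  A: 0 + 1(130) = 130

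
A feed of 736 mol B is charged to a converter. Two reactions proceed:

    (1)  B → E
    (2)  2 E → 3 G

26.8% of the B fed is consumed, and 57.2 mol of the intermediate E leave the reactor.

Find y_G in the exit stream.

Conversion of B: B consumed = 1ξ₁ = 0.268 × 736 → ξ₁ = 197.2 mol.
E balance: n_E = 0 + 1ξ₁ − 2ξ₂ = 57.2 → ξ₂ = (1·197.2 − 57.2)/2 = 70.02 mol.
Outlet amounts (n = n₀ + Σ ν·ξ):
  B: 736 − 1(197.2) = 538.8
  E: 0 + 1(197.2) − 2(70.02) = 57.2
  G: 0 + 3(70.02) = 210.1
Total out = 806 mol; y_G = 210.1 / 806 = 0.2606.

0.261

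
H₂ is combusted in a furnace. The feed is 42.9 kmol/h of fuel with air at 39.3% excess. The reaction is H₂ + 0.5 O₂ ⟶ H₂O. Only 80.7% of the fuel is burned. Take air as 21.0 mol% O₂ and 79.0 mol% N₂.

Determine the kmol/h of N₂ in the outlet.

Stoichiometric O₂ = 0.5 × 42.9 = 21.45 kmol/h; O₂ fed = 21.45 × 1.393 = 29.88 kmol/h.
N₂ fed = 29.88 × 79/21 = 112.4 kmol/h.
Fuel reacted = 0.807 × 42.9 → ξ = 34.62 kmol/h.
Outlet (n = n₀ + ν ξ):
  H₂: 42.9 − 1(34.62) = 8.28
  O₂: 29.88 − 0.5(34.62) = 12.57
  N₂: 112.4 (inert)
  H₂O: 0 + 1(34.62) = 34.62

112 kmol/h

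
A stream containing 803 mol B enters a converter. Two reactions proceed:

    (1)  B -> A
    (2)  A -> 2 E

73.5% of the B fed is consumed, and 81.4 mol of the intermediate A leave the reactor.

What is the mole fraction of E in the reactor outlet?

0.776

Conversion of B: B consumed = 1ξ₁ = 0.735 × 803 → ξ₁ = 590.2 mol.
A balance: n_A = 0 + 1ξ₁ − 1ξ₂ = 81.4 → ξ₂ = (1·590.2 − 81.4)/1 = 508.8 mol.
Outlet amounts (n = n₀ + Σ ν·ξ):
  B: 803 − 1(590.2) = 212.8
  A: 0 + 1(590.2) − 1(508.8) = 81.4
  E: 0 + 2(508.8) = 1018
Total out = 1312 mol; y_E = 1018 / 1312 = 0.7757.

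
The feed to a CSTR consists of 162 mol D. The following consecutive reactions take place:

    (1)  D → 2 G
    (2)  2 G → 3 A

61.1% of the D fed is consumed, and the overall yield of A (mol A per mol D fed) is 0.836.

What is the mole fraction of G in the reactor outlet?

0.352

Conversion of D: D consumed = 1ξ₁ = 0.611 × 162 → ξ₁ = 98.98 mol.
Yield of A: 3ξ₂ / 162 = 0.836 → ξ₂ = 45.14 mol.
Outlet amounts (n = n₀ + Σ ν·ξ):
  D: 162 − 1(98.98) = 63.02
  G: 0 + 2(98.98) − 2(45.14) = 107.7
  A: 0 + 3(45.14) = 135.4
Total out = 306.1 mol; y_G = 107.7 / 306.1 = 0.3517.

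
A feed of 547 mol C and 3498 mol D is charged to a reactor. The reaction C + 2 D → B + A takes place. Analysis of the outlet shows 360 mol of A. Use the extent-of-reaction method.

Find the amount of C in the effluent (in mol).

For A: n = n₀ + 1ξ → 360 = 0 + 1ξ, giving ξ = 360 mol.
Outlet amounts (n = n₀ + ν ξ):
  C: 547 − 1(360) = 187
  D: 3498 − 2(360) = 2778
  B: 0 + 1(360) = 360
  A: 0 + 1(360) = 360

187 mol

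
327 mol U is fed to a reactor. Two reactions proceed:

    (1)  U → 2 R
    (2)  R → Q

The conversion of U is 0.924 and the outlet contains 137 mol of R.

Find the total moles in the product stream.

629 mol

Conversion of U: U consumed = 1ξ₁ = 0.924 × 327 → ξ₁ = 302.1 mol.
R balance: n_R = 0 + 2ξ₁ − 1ξ₂ = 137 → ξ₂ = (2·302.1 − 137)/1 = 467.3 mol.
Outlet amounts (n = n₀ + Σ ν·ξ):
  U: 327 − 1(302.1) = 24.85
  R: 0 + 2(302.1) − 1(467.3) = 137
  Q: 0 + 1(467.3) = 467.3
Total out = 24.85 + 137 + 467.3 = 629.1 mol.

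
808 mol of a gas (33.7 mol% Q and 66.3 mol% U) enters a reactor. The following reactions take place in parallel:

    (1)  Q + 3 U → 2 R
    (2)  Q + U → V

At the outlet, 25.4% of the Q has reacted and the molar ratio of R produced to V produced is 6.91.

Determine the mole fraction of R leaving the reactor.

0.157

Conversion of Q: Q consumed = 0.254 × 272.3 = 69.16 mol = 1ξ₁ + 1ξ₂.
Selectivity: 2ξ₁ / (1ξ₂) = 6.91 → ξ₁ = 3.455 ξ₂.
Substitute: (1·3.455 + 1) ξ₂ = 69.16 → ξ₂ = 15.52 mol, ξ₁ = 53.64 mol.
Outlet amounts (n = n₀ + Σ ν·ξ):
  Q: 272.3 − 1(53.64) − 1(15.52) = 203.1
  U: 535.7 − 3(53.64) − 1(15.52) = 359.3
  R: 0 + 2(53.64) = 107.3
  V: 0 + 1(15.52) = 15.52
Total out = 685.2 mol; y_R = 107.3 / 685.2 = 0.1566.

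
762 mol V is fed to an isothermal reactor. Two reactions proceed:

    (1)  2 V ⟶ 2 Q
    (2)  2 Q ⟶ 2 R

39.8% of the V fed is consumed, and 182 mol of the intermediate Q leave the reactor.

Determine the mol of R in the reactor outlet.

121 mol

Conversion of V: V consumed = 2ξ₁ = 0.398 × 762 → ξ₁ = 151.6 mol.
Q balance: n_Q = 0 + 2ξ₁ − 2ξ₂ = 182 → ξ₂ = (2·151.6 − 182)/2 = 60.64 mol.
Outlet amounts (n = n₀ + Σ ν·ξ):
  V: 762 − 2(151.6) = 458.7
  Q: 0 + 2(151.6) − 2(60.64) = 182
  R: 0 + 2(60.64) = 121.3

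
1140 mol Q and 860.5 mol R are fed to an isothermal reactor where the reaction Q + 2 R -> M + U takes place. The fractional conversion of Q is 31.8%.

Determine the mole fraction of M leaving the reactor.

0.221

Q reacted = 0.318 × 1140 = 362.5 mol; ν_Q = −1, so ξ = 362.5/1 = 362.5 mol.
Outlet amounts (n = n₀ + ν ξ):
  Q: 1140 − 1(362.5) = 777.5
  R: 860.5 − 2(362.5) = 135.5
  M: 0 + 1(362.5) = 362.5
  U: 0 + 1(362.5) = 362.5
Total out = 1638 mol; y_M = 362.5 / 1638 = 0.2213.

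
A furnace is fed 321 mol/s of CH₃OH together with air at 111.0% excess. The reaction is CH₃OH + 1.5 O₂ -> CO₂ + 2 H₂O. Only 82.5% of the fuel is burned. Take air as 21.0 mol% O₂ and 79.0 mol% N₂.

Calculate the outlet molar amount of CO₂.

Stoichiometric O₂ = 1.5 × 321 = 481.5 mol/s; O₂ fed = 481.5 × 2.110 = 1016 mol/s.
N₂ fed = 1016 × 79/21 = 3822 mol/s.
Fuel reacted = 0.825 × 321 → ξ = 264.8 mol/s.
Outlet (n = n₀ + ν ξ):
  CH₃OH: 321 − 1(264.8) = 56.18
  O₂: 1016 − 1.5(264.8) = 618.7
  N₂: 3822 (inert)
  CO₂: 0 + 1(264.8) = 264.8
  H₂O: 0 + 2(264.8) = 529.6

265 mol/s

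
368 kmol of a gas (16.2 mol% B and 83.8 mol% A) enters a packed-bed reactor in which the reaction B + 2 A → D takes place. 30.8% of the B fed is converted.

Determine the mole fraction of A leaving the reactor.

B reacted = 0.308 × 59.62 = 18.36 kmol; ν_B = −1, so ξ = 18.36/1 = 18.36 kmol.
Outlet amounts (n = n₀ + ν ξ):
  B: 59.62 − 1(18.36) = 41.25
  A: 308.4 − 2(18.36) = 271.7
  D: 0 + 1(18.36) = 18.36
Total out = 331.3 kmol; y_A = 271.7 / 331.3 = 0.82.

0.82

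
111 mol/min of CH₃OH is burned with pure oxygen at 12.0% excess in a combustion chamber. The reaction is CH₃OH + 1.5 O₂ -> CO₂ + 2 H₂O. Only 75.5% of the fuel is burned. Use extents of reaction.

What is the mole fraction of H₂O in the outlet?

Stoichiometric O₂ = 1.5 × 111 = 166.5 mol/min; O₂ fed = 166.5 × 1.120 = 186.5 mol/min.
Fuel reacted = 0.755 × 111 → ξ = 83.81 mol/min.
Outlet (n = n₀ + ν ξ):
  CH₃OH: 111 − 1(83.81) = 27.19
  O₂: 186.5 − 1.5(83.81) = 60.77
  CO₂: 0 + 1(83.81) = 83.81
  H₂O: 0 + 2(83.81) = 167.6
Total out = 339.4 mol/min; y_H₂O = 167.6 / 339.4 = 0.4939.

0.494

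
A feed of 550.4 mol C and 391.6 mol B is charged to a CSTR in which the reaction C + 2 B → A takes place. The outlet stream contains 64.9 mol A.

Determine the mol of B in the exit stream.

262 mol

For A: n = n₀ + 1ξ → 64.9 = 0 + 1ξ, giving ξ = 64.9 mol.
Outlet amounts (n = n₀ + ν ξ):
  C: 550.4 − 1(64.9) = 485.5
  B: 391.6 − 2(64.9) = 261.8
  A: 0 + 1(64.9) = 64.9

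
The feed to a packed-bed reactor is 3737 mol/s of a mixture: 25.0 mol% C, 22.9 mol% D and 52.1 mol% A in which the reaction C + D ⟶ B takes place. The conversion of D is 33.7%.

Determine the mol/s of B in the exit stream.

D reacted = 0.337 × 855.8 = 288.4 mol/s; ν_D = −1, so ξ = 288.4/1 = 288.4 mol/s.
Outlet amounts (n = n₀ + ν ξ):
  C: 934.2 − 1(288.4) = 645.9
  D: 855.8 − 1(288.4) = 567.4
  B: 0 + 1(288.4) = 288.4
  A: 1947 (inert)

288 mol/s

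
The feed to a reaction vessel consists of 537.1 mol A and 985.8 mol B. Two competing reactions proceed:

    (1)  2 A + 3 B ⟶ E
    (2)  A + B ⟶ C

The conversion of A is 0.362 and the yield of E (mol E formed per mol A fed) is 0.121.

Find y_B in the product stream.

0.606

Yield of E: 1ξ₁ / 537.1 = 0.121 → ξ₁ = 64.99 mol.
Conversion of A: 2ξ₁ + 1ξ₂ = 0.362 × 537.1 = 194.4 → ξ₂ = 64.45 mol.
Outlet amounts (n = n₀ + Σ ν·ξ):
  A: 537.1 − 2(64.99) − 1(64.45) = 342.7
  B: 985.8 − 3(64.99) − 1(64.45) = 726.4
  E: 0 + 1(64.99) = 64.99
  C: 0 + 1(64.45) = 64.45
Total out = 1198 mol; y_B = 726.4 / 1198 = 0.6061.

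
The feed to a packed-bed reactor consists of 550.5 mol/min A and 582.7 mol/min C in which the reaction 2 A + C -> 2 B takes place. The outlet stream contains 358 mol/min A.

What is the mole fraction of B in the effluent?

For A: n = n₀ − 2ξ → 358 = 550.5 − 2ξ, giving ξ = 96.25 mol/min.
Outlet amounts (n = n₀ + ν ξ):
  A: 550.5 − 2(96.25) = 358
  C: 582.7 − 1(96.25) = 486.5
  B: 0 + 2(96.25) = 192.5
Total out = 1037 mol/min; y_B = 192.5 / 1037 = 0.1856.

0.186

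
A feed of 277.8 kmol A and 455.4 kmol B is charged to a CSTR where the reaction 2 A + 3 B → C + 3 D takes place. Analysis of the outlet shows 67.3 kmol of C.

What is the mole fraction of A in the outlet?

0.215

For C: n = n₀ + 1ξ → 67.3 = 0 + 1ξ, giving ξ = 67.3 kmol.
Outlet amounts (n = n₀ + ν ξ):
  A: 277.8 − 2(67.3) = 143.2
  B: 455.4 − 3(67.3) = 253.5
  C: 0 + 1(67.3) = 67.3
  D: 0 + 3(67.3) = 201.9
Total out = 665.9 kmol; y_A = 143.2 / 665.9 = 0.215.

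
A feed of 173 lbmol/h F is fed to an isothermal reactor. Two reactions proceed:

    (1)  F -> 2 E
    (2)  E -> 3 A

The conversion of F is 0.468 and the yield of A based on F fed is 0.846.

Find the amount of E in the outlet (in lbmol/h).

113 lbmol/h

Conversion of F: F consumed = 1ξ₁ = 0.468 × 173 → ξ₁ = 80.96 lbmol/h.
Yield of A: 3ξ₂ / 173 = 0.846 → ξ₂ = 48.79 lbmol/h.
Outlet amounts (n = n₀ + Σ ν·ξ):
  F: 173 − 1(80.96) = 92.04
  E: 0 + 2(80.96) − 1(48.79) = 113.1
  A: 0 + 3(48.79) = 146.4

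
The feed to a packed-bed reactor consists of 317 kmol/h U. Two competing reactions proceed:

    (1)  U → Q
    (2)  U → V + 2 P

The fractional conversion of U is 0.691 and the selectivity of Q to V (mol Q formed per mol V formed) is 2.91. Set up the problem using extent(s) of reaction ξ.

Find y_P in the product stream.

Conversion of U: U consumed = 0.691 × 317 = 219 kmol/h = 1ξ₁ + 1ξ₂.
Selectivity: 1ξ₁ / (1ξ₂) = 2.91 → ξ₁ = 2.91 ξ₂.
Substitute: (1·2.91 + 1) ξ₂ = 219 → ξ₂ = 56.02 kmol/h, ξ₁ = 163 kmol/h.
Outlet amounts (n = n₀ + Σ ν·ξ):
  U: 317 − 1(163) − 1(56.02) = 97.95
  Q: 0 + 1(163) = 163
  V: 0 + 1(56.02) = 56.02
  P: 0 + 2(56.02) = 112
Total out = 429 kmol/h; y_P = 112 / 429 = 0.2611.

0.261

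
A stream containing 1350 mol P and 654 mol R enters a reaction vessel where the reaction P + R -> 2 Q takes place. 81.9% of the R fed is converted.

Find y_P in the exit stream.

0.406

R reacted = 0.819 × 654 = 535.6 mol; ν_R = −1, so ξ = 535.6/1 = 535.6 mol.
Outlet amounts (n = n₀ + ν ξ):
  P: 1350 − 1(535.6) = 814.4
  R: 654 − 1(535.6) = 118.4
  Q: 0 + 2(535.6) = 1071
Total out = 2004 mol; y_P = 814.4 / 2004 = 0.4064.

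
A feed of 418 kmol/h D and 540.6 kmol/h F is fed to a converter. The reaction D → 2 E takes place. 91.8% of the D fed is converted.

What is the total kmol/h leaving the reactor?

D reacted = 0.918 × 418 = 383.7 kmol/h; ν_D = −1, so ξ = 383.7/1 = 383.7 kmol/h.
Outlet amounts (n = n₀ + ν ξ):
  D: 418 − 1(383.7) = 34.28
  E: 0 + 2(383.7) = 767.4
  F: 540.6 (inert)
Total out = 34.28 + 767.4 + 540.6 = 1342 kmol/h.

1340 kmol/h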